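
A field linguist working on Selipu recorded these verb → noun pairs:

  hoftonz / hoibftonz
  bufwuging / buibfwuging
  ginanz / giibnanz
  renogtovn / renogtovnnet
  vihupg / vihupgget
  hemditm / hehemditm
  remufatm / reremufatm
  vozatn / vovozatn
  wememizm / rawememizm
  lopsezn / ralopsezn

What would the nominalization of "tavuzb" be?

ratavuzb

bufwuging and vihupg both end in -g yet inflect differently (buibfwuging, vihupgget), so the final letter is not what conditions the rule; the second-to-last letter is.
"tavuzb" has second-to-last letter 'z'. The stems whose second-to-last letter is 'z' (wememizm → rawememizm, lopsezn → ralopsezn) add the prefix ra-.
So tavuzb → ratavuzb.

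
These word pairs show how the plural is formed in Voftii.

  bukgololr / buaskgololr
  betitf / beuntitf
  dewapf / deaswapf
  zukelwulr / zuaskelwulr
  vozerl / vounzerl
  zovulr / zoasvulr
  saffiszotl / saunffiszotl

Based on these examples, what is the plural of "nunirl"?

nuunnirl

betitf and dewapf both end in -f yet inflect differently (beuntitf, deaswapf), so the final letter is not what conditions the rule; the second-to-last letter is.
"nunirl" has second-to-last letter 'r'. The one such stem in the data (vozerl → vounzerl) inserts -un- after the first vowel (as do betitf, saffiszotl), so the same rule applies.
So nunirl → nuunnirl.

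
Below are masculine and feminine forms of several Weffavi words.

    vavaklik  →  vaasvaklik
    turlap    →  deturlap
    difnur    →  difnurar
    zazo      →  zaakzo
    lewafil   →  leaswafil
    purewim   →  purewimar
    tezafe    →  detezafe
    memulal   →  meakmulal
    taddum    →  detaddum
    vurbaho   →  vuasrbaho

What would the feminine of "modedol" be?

moakdedol

purewim and taddum both end in -m yet inflect differently (purewimar, detaddum), so the final letter is not what conditions the rule; the first letter is.
"modedol" begins with m-. The one such stem in the data (memulal → meakmulal) inserts -ak- after the first vowel (as does zazo), so the same rule applies.
So modedol → moakdedol.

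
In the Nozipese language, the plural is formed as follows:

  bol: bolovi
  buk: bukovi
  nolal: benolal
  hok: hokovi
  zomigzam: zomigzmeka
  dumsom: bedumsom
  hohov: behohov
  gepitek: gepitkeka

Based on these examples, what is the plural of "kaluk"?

bekaluk

"kaluk" has 2 vowels. The stems with 2 vowels (hohov → behohov, nolal → benolal, dumsom → bedumsom) add the prefix be-.
The other patterns: stems with 1 vowel add -ovi; stems with 3 vowels delete the last vowel and add -eka.
So kaluk → bekaluk.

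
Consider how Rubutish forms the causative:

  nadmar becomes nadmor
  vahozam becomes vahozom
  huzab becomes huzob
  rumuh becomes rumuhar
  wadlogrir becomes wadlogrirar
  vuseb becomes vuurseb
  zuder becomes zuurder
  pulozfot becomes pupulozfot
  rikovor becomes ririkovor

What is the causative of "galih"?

nadmar and wadlogrir both end in -r yet inflect differently (nadmor, wadlogrirar), so the final letter is not what conditions the rule; the last vowel is.
"galih" has last vowel 'i'. The one such stem in the data (wadlogrir → wadlogrirar) adds -ar, so the same rule applies.
The other patterns: stems whose last vowel is 'a' change the last vowel to 'o'; stems whose last vowel is 'e' insert -ur- after the first vowel; stems whose last vowel is 'o' repeat the first consonant+vowel as a prefix.
So galih → galihar.

galihar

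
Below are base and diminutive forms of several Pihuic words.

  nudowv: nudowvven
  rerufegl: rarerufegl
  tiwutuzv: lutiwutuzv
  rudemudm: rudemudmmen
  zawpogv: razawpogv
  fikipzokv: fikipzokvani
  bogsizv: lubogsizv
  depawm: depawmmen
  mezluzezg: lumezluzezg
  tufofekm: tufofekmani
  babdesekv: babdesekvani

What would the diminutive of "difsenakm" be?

fikipzokv and bogsizv both end in -v yet inflect differently (fikipzokvani, lubogsizv), so the final letter is not what conditions the rule; the second-to-last letter is.
"difsenakm" has second-to-last letter 'k'. The stems whose second-to-last letter is 'k' (tufofekm → tufofekmani, fikipzokv → fikipzokvani, babdesekv → babdesekvani) add -ani.
The other patterns: stems whose second-to-last letter is 'z' add the prefix lu-; stems whose second-to-last letter is 'g' add the prefix ra-; stems whose second-to-last letter is 'd' or 'w' double the final consonant and add -en.
So difsenakm → difsenakmani.

difsenakmani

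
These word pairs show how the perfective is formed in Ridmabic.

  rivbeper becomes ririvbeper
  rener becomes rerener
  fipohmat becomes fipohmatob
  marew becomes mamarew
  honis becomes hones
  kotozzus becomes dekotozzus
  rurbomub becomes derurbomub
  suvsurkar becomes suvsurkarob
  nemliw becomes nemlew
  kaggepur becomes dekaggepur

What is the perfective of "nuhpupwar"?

kaggepur and rivbeper both end in -r yet inflect differently (dekaggepur, ririvbeper), so the final letter is not what conditions the rule; the last vowel is.
"nuhpupwar" has last vowel 'a'. The stems whose last vowel is 'a' (suvsurkar → suvsurkarob, fipohmat → fipohmatob) add -ob.
The other patterns: stems whose last vowel is 'u' add the prefix de-; stems whose last vowel is 'e' repeat the first consonant+vowel as a prefix; stems whose last vowel is 'i' change the last vowel to 'e'.
So nuhpupwar → nuhpupwarob.

nuhpupwarob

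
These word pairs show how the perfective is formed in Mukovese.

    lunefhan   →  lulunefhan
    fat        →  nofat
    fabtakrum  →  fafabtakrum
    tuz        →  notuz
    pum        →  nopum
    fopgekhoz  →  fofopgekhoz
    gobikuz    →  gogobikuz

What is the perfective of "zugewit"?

zuzugewit

tuz and gobikuz both end in -z yet inflect differently (notuz, gogobikuz), so the final letter is not what conditions the rule; the number of vowels is.
"zugewit" has 3 vowels. The stems with 3 vowels (gobikuz → gogobikuz, lunefhan → lulunefhan, fopgekhoz → fofopgekhoz) repeat the first consonant+vowel as a prefix.
So zugewit → zuzugewit.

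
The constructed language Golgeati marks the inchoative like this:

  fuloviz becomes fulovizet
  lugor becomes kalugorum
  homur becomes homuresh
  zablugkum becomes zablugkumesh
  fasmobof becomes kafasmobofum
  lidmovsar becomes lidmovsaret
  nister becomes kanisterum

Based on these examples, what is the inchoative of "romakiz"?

lidmovsar and lugor both end in -r yet inflect differently (lidmovsaret, kalugorum), so the final letter is not what conditions the rule; the last vowel is.
"romakiz" has last vowel 'i'. The one such stem in the data (fuloviz → fulovizet) adds -et, so the same rule applies.
So romakiz → romakizet.

romakizet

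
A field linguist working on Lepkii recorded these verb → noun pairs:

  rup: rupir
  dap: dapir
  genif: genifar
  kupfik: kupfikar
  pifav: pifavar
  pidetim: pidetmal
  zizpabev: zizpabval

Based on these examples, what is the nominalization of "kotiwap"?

pifav and zizpabev both end in -v yet inflect differently (pifavar, zizpabval), so the final letter is not what conditions the rule; the number of vowels is.
"kotiwap" has 3 vowels. The stems with 3 vowels (pidetim → pidetmal, zizpabev → zizpabval) delete the last vowel and add -al.
So kotiwap → kotiwpal.

kotiwpal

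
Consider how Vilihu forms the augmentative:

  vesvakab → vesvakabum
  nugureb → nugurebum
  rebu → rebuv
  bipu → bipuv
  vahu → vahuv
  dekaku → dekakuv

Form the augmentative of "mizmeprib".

vesvakab and vahu both begin with v- yet inflect differently (vesvakabum, vahuv), so the first letter is not what conditions the rule; whether the stem ends in a vowel or a consonant is.
"mizmeprib" ends in a consonant. The stems ending in a consonant (vesvakab → vesvakabum, nugureb → nugurebum) add -um.
The other pattern: stems ending in a vowel drop the final letter and add -uv.
So mizmeprib → mizmepribum.

mizmepribum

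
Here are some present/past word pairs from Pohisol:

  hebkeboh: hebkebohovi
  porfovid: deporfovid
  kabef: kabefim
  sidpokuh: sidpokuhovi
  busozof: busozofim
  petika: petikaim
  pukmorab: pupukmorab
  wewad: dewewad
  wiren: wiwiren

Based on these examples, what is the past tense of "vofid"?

devofid

wewad and pukmorab both have last vowel 'a' yet inflect differently (dewewad, pupukmorab), so the last vowel is not what conditions the rule; the final letter is.
"vofid" ends in -d. The stems ending in -d (wewad → dewewad, porfovid → deporfovid) add the prefix de-.
The other patterns: stems ending in -b or -n repeat the first consonant+vowel as a prefix; stems ending in -h add -ovi; stems ending in -a or -f add -im.
So vofid → devofid.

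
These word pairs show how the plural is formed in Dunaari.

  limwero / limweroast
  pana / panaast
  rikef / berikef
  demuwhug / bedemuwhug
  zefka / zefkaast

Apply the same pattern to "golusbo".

"golusbo" ends in a vowel. The stems ending in a vowel (pana → panaast, limwero → limweroast, zefka → zefkaast) add -ast.
The other pattern: stems ending in a consonant add the prefix be-.
So golusbo → golusboast.

golusboast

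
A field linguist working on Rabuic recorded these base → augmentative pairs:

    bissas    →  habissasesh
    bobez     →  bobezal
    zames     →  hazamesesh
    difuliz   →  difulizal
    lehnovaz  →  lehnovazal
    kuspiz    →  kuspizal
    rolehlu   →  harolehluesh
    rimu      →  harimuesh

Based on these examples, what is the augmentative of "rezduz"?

rezduzal

bobez and zames both have last vowel 'e' yet inflect differently (bobezal, hazamesesh), so the last vowel is not what conditions the rule; the final letter is.
"rezduz" ends in -z. The stems ending in -z (kuspiz → kuspizal, difuliz → difulizal, bobez → bobezal) add -al.
The other pattern: stems ending in -s or -u add ha- … -esh around the stem.
So rezduz → rezduzal.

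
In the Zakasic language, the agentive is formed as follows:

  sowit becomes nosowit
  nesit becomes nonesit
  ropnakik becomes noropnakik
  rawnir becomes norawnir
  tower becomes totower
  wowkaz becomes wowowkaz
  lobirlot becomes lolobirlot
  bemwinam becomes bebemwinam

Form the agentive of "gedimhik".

"gedimhik" has last vowel 'i'. The stems whose last vowel is 'i' (sowit → nosowit, nesit → nonesit, ropnakik → noropnakik) add the prefix no-.
The other pattern: stems whose last vowel is 'a', 'e' or 'o' repeat the first consonant+vowel as a prefix.
So gedimhik → nogedimhik.

nogedimhik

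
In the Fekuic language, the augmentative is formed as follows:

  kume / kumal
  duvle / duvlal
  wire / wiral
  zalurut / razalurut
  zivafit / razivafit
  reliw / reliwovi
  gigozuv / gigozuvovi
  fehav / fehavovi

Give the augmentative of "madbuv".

madbuvovi

zivafit and reliw both have last vowel 'i' yet inflect differently (razivafit, reliwovi), so the last vowel is not what conditions the rule; the final letter is.
"madbuv" ends in -v. The stems ending in -v (gigozuv → gigozuvovi, fehav → fehavovi) add -ovi.
The other patterns: stems ending in -e drop the final letter and add -al; stems ending in -t add the prefix ra-.
So madbuv → madbuvovi.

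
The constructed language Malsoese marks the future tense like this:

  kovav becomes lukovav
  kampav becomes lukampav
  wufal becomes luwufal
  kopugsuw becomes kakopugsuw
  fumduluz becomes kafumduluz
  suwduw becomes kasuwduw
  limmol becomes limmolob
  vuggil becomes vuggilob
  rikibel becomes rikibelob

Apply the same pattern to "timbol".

wufal and limmol both end in -l yet inflect differently (luwufal, limmolob), so the final letter is not what conditions the rule; the last vowel is.
"timbol" has last vowel 'o'. The one such stem in the data (limmol → limmolob) adds -ob, so the same rule applies.
The other patterns: stems whose last vowel is 'a' add the prefix lu-; stems whose last vowel is 'u' add the prefix ka-.
So timbol → timbolob.

timbolob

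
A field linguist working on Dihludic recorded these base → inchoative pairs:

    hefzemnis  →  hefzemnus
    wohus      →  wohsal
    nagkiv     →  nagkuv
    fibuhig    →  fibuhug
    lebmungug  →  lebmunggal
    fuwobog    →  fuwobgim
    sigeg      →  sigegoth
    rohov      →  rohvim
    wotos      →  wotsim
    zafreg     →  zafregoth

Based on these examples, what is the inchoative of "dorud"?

dordal

"dorud" has last vowel 'u'. The stems whose last vowel is 'u' (lebmungug → lebmunggal, wohus → wohsal) delete the last vowel and add -al.
The other patterns: stems whose last vowel is 'e' add -oth; stems whose last vowel is 'i' change the last vowel to 'u'; stems whose last vowel is 'o' delete the last vowel and add -im.
So dorud → dordal.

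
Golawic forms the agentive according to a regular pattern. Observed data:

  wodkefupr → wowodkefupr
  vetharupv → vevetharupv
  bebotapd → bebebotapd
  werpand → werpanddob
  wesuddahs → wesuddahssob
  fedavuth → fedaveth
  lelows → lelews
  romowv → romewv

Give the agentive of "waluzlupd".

wawaluzlupd

bebotapd and werpand both end in -d yet inflect differently (bebebotapd, werpanddob), so the final letter is not what conditions the rule; the second-to-last letter is.
"waluzlupd" has second-to-last letter 'p'. The stems whose second-to-last letter is 'p' (wodkefupr → wowodkefupr, vetharupv → vevetharupv, bebotapd → bebebotapd) repeat the first consonant+vowel as a prefix.
The other patterns: stems whose second-to-last letter is 'h' or 'n' double the final consonant and add -ob; stems whose second-to-last letter is 't' or 'w' change the last vowel to 'e'.
So waluzlupd → wawaluzlupd.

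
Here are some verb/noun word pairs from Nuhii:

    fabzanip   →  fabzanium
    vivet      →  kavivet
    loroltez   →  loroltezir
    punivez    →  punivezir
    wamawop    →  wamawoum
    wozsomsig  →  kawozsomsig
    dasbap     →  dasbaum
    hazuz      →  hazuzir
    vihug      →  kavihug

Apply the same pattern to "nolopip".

nolopium

hazuz and vihug both have last vowel 'u' yet inflect differently (hazuzir, kavihug), so the last vowel is not what conditions the rule; the final letter is.
"nolopip" ends in -p. The stems ending in -p (dasbap → dasbaum, wamawop → wamawoum, fabzanip → fabzanium) drop the final letter and add -um.
So nolopip → nolopium.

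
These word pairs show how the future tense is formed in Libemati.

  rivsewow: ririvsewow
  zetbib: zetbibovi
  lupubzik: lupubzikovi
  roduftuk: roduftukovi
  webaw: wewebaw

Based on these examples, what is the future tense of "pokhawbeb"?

"pokhawbeb" ends in -b. The one such stem in the data (zetbib → zetbibovi) adds -ovi, so the same rule applies.
So pokhawbeb → pokhawbebovi.

pokhawbebovi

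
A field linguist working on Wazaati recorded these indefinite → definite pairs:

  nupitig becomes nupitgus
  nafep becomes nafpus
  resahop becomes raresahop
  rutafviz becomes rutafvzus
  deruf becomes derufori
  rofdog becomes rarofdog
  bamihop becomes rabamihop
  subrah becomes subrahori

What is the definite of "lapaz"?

lapazori

resahop and nafep both end in -p yet inflect differently (raresahop, nafpus), so the final letter is not what conditions the rule; the last vowel is.
"lapaz" has last vowel 'a'. The one such stem in the data (subrah → subrahori) adds -ori, so the same rule applies.
So lapaz → lapazori.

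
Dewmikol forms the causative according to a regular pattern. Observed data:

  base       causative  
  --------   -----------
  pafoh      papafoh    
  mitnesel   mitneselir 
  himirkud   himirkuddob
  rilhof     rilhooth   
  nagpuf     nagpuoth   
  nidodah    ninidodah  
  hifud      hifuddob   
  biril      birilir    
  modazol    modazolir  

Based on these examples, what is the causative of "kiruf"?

kiruoth

"kiruf" ends in -f. The stems ending in -f (rilhof → rilhooth, nagpuf → nagpuoth) drop the final letter and add -oth.
The other patterns: stems ending in -l add -ir; stems ending in -d double the final consonant and add -ob; stems ending in -h repeat the first consonant+vowel as a prefix.
So kiruf → kiruoth.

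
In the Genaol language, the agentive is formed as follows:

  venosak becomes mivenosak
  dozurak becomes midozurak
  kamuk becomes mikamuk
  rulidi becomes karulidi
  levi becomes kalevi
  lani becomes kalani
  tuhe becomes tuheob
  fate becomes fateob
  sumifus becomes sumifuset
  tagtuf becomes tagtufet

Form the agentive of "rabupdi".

"rabupdi" ends in -i. The stems ending in -i (rulidi → karulidi, levi → kalevi, lani → kalani) add the prefix ka-.
The other patterns: stems ending in -k add the prefix mi-; stems ending in -e add -ob; stems ending in -f or -s add -et.
So rabupdi → karabupdi.

karabupdi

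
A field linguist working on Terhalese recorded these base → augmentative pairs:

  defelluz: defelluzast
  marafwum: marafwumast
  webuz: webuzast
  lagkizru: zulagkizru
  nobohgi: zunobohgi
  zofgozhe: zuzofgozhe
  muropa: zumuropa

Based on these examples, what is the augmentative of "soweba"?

zusoweba

defelluz and lagkizru both have last vowel 'u' yet inflect differently (defelluzast, zulagkizru), so the last vowel is not what conditions the rule; whether the stem ends in a vowel or a consonant is.
"soweba" ends in a vowel. The stems ending in a vowel (lagkizru → zulagkizru, nobohgi → zunobohgi, zofgozhe → zuzofgozhe) add the prefix zu-.
So soweba → zusoweba.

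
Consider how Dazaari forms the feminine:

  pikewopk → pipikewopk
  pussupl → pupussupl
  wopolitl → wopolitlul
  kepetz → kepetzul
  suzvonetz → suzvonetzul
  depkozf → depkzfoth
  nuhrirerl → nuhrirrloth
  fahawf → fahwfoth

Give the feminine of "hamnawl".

pussupl and wopolitl both end in -l yet inflect differently (pupussupl, wopolitlul), so the final letter is not what conditions the rule; the second-to-last letter is.
"hamnawl" has second-to-last letter 'w'. The one such stem in the data (fahawf → fahwfoth) deletes the last vowel and adds -oth (as do depkozf, nuhrirerl), so the same rule applies.
So hamnawl → hamnwloth.

hamnwloth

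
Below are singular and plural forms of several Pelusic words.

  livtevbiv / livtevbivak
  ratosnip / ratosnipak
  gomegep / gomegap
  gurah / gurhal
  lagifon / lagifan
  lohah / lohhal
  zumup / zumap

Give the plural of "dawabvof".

ratosnip and gomegep both end in -p yet inflect differently (ratosnipak, gomegap), so the final letter is not what conditions the rule; the last vowel is.
"dawabvof" has last vowel 'o'. The one such stem in the data (lagifon → lagifan) changes the last vowel to 'a' (as do gomegep, zumup), so the same rule applies.
So dawabvof → dawabvaf.

dawabvaf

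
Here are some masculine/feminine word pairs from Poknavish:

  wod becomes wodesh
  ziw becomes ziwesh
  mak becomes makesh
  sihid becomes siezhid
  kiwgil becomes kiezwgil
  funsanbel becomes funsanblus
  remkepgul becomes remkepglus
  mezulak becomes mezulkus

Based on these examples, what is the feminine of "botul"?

boeztul

wod and sihid both end in -d yet inflect differently (wodesh, siezhid), so the final letter is not what conditions the rule; the number of vowels is.
"botul" has 2 vowels. The stems with 2 vowels (sihid → siezhid, kiwgil → kiezwgil) insert -ez- after the first vowel.
The other patterns: stems with 1 vowel add -esh; stems with 3 vowels delete the last vowel and add -us.
So botul → boeztul.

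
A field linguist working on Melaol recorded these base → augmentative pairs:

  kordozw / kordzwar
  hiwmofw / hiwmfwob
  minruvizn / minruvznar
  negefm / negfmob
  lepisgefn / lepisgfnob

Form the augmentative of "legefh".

legfhob

lepisgefn and minruvizn both end in -n yet inflect differently (lepisgfnob, minruvznar), so the final letter is not what conditions the rule; the second-to-last letter is.
"legefh" has second-to-last letter 'f'. The stems whose second-to-last letter is 'f' (lepisgefn → lepisgfnob, hiwmofw → hiwmfwob, negefm → negfmob) delete the last vowel and add -ob.
The other pattern: stems whose second-to-last letter is 'z' delete the last vowel and add -ar.
So legefh → legfhob.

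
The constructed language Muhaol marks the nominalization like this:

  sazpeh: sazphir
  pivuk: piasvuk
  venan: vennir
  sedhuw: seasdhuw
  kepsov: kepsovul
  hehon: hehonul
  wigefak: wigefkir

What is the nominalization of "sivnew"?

hehon and venan both end in -n yet inflect differently (hehonul, vennir), so the final letter is not what conditions the rule; the last vowel is.
"sivnew" has last vowel 'e'. The one such stem in the data (sazpeh → sazphir) deletes the last vowel and adds -ir (as do venan, wigefak), so the same rule applies.
The other patterns: stems whose last vowel is 'o' add -ul; stems whose last vowel is 'u' insert -as- after the first vowel.
So sivnew → sivnwir.

sivnwir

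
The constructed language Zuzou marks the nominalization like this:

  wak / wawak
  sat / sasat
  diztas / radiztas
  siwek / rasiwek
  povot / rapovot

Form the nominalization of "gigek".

ragigek

wak and siwek both end in -k yet inflect differently (wawak, rasiwek), so the final letter is not what conditions the rule; the number of vowels is.
"gigek" has 2 vowels. The stems with 2 vowels (diztas → radiztas, siwek → rasiwek, povot → rapovot) add the prefix ra-.
So gigek → ragigek.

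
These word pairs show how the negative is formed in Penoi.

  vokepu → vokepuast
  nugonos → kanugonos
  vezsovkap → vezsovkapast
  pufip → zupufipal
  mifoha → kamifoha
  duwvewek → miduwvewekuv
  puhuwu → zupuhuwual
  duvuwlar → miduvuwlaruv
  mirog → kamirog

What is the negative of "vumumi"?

vokepu and puhuwu both end in -u yet inflect differently (vokepuast, zupuhuwual), so the final letter is not what conditions the rule; the first letter is.
"vumumi" begins with v-. The stems beginning with v- (vokepu → vokepuast, vezsovkap → vezsovkapast) add -ast.
So vumumi → vumumiast.

vumumiast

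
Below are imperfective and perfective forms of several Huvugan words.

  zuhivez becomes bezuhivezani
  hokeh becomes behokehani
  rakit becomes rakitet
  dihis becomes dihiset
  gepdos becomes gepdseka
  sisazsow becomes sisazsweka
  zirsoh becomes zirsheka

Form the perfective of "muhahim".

muhahimet

"muhahim" has last vowel 'i'. The stems whose last vowel is 'i' (rakit → rakitet, dihis → dihiset) add -et.
The other patterns: stems whose last vowel is 'e' add be- … -ani around the stem; stems whose last vowel is 'o' delete the last vowel and add -eka.
So muhahim → muhahimet.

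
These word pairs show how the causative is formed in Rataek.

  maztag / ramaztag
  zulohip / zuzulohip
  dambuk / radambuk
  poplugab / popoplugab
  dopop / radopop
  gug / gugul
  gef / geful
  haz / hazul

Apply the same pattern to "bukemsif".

bubukemsif

gug and maztag both end in -g yet inflect differently (gugul, ramaztag), so the final letter is not what conditions the rule; the number of vowels is.
"bukemsif" has 3 vowels. The stems with 3 vowels (poplugab → popoplugab, zulohip → zuzulohip) repeat the first consonant+vowel as a prefix.
The other patterns: stems with 1 vowel add -ul; stems with 2 vowels add the prefix ra-.
So bukemsif → bubukemsif.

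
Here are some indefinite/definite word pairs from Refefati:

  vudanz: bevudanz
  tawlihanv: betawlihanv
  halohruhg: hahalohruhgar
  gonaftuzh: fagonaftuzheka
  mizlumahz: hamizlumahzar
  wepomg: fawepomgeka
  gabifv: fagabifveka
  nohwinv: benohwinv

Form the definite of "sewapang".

besewapang

"sewapang" has second-to-last letter 'n'. The stems whose second-to-last letter is 'n' (vudanz → bevudanz, tawlihanv → betawlihanv, nohwinv → benohwinv) add the prefix be-.
The other patterns: stems whose second-to-last letter is 'h' add ha- … -ar around the stem; stems whose second-to-last letter is 'f', 'm' or 'z' add fa- … -eka around the stem.
So sewapang → besewapang.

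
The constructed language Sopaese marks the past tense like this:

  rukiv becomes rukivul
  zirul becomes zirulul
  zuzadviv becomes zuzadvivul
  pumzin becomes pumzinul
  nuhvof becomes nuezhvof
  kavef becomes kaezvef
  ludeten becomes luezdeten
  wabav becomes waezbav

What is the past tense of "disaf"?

"disaf" has last vowel 'a'. The one such stem in the data (wabav → waezbav) inserts -ez- after the first vowel (as do nuhvof, kavef), so the same rule applies.
The other pattern: stems whose last vowel is 'i' or 'u' add -ul.
So disaf → diezsaf.

diezsaf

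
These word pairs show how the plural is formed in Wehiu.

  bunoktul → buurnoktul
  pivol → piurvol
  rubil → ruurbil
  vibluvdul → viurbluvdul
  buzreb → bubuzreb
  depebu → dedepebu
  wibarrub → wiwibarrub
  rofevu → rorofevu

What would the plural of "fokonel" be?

bunoktul and depebu both have last vowel 'u' yet inflect differently (buurnoktul, dedepebu), so the last vowel is not what conditions the rule; the final letter is.
"fokonel" ends in -l. The stems ending in -l (bunoktul → buurnoktul, pivol → piurvol, rubil → ruurbil) insert -ur- after the first vowel.
So fokonel → fourkonel.

fourkonel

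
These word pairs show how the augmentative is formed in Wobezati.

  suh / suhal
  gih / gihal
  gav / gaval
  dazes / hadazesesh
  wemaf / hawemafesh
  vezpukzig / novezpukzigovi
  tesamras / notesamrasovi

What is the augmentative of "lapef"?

halapefesh

dazes and tesamras both end in -s yet inflect differently (hadazesesh, notesamrasovi), so the final letter is not what conditions the rule; the number of vowels is.
"lapef" has 2 vowels. The stems with 2 vowels (dazes → hadazesesh, wemaf → hawemafesh) add ha- … -esh around the stem.
The other patterns: stems with 1 vowel add -al; stems with 3 vowels add no- … -ovi around the stem.
So lapef → halapefesh.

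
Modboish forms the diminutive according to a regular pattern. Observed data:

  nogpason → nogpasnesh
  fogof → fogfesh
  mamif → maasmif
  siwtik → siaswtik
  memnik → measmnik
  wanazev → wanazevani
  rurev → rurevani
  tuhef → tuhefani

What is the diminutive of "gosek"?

gosekani

fogof and mamif both end in -f yet inflect differently (fogfesh, maasmif), so the final letter is not what conditions the rule; the last vowel is.
"gosek" has last vowel 'e'. The stems whose last vowel is 'e' (wanazev → wanazevani, rurev → rurevani, tuhef → tuhefani) add -ani.
The other patterns: stems whose last vowel is 'o' delete the last vowel and add -esh; stems whose last vowel is 'i' insert -as- after the first vowel.
So gosek → gosekani.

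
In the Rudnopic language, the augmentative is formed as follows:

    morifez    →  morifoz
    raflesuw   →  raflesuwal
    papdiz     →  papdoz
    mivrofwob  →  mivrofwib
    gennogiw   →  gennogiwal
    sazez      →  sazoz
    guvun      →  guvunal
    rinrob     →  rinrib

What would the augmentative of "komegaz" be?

komegoz

"komegaz" ends in -z. The stems ending in -z (papdiz → papdoz, sazez → sazoz, morifez → morifoz) change the last vowel to 'o'.
So komegaz → komegoz.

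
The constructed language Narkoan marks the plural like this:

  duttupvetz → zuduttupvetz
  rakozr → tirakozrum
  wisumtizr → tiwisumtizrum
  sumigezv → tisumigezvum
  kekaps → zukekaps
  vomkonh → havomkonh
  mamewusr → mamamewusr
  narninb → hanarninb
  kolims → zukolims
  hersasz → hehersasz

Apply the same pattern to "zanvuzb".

rakozr and mamewusr both end in -r yet inflect differently (tirakozrum, mamamewusr), so the final letter is not what conditions the rule; the second-to-last letter is.
"zanvuzb" has second-to-last letter 'z'. The stems whose second-to-last letter is 'z' (rakozr → tirakozrum, sumigezv → tisumigezvum, wisumtizr → tiwisumtizrum) add ti- … -um around the stem.
The other patterns: stems whose second-to-last letter is 'n' add the prefix ha-; stems whose second-to-last letter is 's' repeat the first consonant+vowel as a prefix; stems whose second-to-last letter is 'm', 'p' or 't' add the prefix zu-.
So zanvuzb → tizanvuzbum.

tizanvuzbum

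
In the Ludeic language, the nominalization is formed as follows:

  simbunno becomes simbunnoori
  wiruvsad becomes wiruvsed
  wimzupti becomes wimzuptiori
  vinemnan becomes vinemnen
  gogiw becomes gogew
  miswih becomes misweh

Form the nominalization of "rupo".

wimzupti and miswih both have last vowel 'i' yet inflect differently (wimzuptiori, misweh), so the last vowel is not what conditions the rule; whether the stem ends in a vowel or a consonant is.
"rupo" ends in a vowel. The stems ending in a vowel (wimzupti → wimzuptiori, simbunno → simbunnoori) add -ori.
So rupo → rupoori.

rupoori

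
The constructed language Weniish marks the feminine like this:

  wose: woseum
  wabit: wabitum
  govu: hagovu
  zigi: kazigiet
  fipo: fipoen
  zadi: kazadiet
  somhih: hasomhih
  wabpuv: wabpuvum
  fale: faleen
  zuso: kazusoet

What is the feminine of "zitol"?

zuso and fipo both end in -o yet inflect differently (kazusoet, fipoen), so the final letter is not what conditions the rule; the first letter is.
"zitol" begins with z-. The stems beginning with z- (zuso → kazusoet, zigi → kazigiet, zadi → kazadiet) add ka- … -et around the stem.
The other patterns: stems beginning with w- add -um; stems beginning with f- add -en; stems beginning with g- or s- add the prefix ha-.
So zitol → kazitolet.

kazitolet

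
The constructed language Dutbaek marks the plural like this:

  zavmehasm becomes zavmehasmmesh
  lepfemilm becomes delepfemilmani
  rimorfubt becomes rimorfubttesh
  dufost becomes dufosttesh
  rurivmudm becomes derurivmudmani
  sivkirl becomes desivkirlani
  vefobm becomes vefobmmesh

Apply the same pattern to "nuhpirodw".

"nuhpirodw" has second-to-last letter 'd'. The one such stem in the data (rurivmudm → derurivmudmani) adds de- … -ani around the stem, so the same rule applies.
The other pattern: stems whose second-to-last letter is 'b' or 's' double the final consonant and add -esh.
So nuhpirodw → denuhpirodwani.

denuhpirodwani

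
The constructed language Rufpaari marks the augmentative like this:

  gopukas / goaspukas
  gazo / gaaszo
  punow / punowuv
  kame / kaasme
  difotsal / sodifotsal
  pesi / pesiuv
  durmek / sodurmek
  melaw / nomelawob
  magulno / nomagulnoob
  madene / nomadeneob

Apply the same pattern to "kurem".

kuasrem

"kurem" begins with k-. The one such stem in the data (kame → kaasme) inserts -as- after the first vowel (as do gazo, gopukas), so the same rule applies.
So kurem → kuasrem.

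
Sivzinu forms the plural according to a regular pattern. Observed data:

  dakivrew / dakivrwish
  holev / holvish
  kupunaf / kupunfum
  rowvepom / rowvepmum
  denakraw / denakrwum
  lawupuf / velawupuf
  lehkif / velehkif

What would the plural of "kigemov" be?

kigemvum

dakivrew and denakraw both end in -w yet inflect differently (dakivrwish, denakrwum), so the final letter is not what conditions the rule; the last vowel is.
"kigemov" has last vowel 'o'. The one such stem in the data (rowvepom → rowvepmum) deletes the last vowel and adds -um (as do kupunaf, denakraw), so the same rule applies.
The other patterns: stems whose last vowel is 'e' delete the last vowel and add -ish; stems whose last vowel is 'i' or 'u' add the prefix ve-.
So kigemov → kigemvum.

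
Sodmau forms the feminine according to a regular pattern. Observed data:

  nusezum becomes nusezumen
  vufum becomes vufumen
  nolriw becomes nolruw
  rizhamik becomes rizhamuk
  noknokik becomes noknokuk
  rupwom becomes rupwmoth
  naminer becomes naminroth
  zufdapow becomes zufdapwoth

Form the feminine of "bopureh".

nusezum and rupwom both end in -m yet inflect differently (nusezumen, rupwmoth), so the final letter is not what conditions the rule; the last vowel is.
"bopureh" has last vowel 'e'. The one such stem in the data (naminer → naminroth) deletes the last vowel and adds -oth (as do rupwom, zufdapow), so the same rule applies.
So bopureh → bopurhoth.

bopurhoth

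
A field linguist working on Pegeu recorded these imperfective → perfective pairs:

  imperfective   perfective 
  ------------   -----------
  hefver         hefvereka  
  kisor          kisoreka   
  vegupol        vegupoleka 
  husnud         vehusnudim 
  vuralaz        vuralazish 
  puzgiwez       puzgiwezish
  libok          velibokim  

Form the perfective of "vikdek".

vevikdekim

puzgiwez and hefver both have last vowel 'e' yet inflect differently (puzgiwezish, hefvereka), so the last vowel is not what conditions the rule; the final letter is.
"vikdek" ends in -k. The one such stem in the data (libok → velibokim) adds ve- … -im around the stem, so the same rule applies.
So vikdek → vevikdekim.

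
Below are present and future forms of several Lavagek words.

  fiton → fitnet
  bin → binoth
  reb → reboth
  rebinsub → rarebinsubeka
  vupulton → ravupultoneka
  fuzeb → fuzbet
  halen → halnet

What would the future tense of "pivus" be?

"pivus" has 2 vowels. The stems with 2 vowels (fuzeb → fuzbet, fiton → fitnet, halen → halnet) delete the last vowel and add -et.
So pivus → pivset.

pivset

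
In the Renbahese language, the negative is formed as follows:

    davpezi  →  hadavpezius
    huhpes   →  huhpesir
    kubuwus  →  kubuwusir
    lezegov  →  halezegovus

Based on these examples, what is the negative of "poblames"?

kubuwus and davpezi both have 3 vowels yet inflect differently (kubuwusir, hadavpezius), so the number of vowels is not what conditions the rule; the final letter is.
"poblames" ends in -s. The stems ending in -s (huhpes → huhpesir, kubuwus → kubuwusir) add -ir.
So poblames → poblamesir.

poblamesir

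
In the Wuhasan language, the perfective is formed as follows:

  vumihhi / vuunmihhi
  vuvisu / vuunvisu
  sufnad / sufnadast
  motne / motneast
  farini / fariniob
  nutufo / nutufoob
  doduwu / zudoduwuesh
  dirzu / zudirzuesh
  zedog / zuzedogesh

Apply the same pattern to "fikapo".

fikapoob

"fikapo" begins with f-. The one such stem in the data (farini → fariniob) adds -ob, so the same rule applies.
So fikapo → fikapoob.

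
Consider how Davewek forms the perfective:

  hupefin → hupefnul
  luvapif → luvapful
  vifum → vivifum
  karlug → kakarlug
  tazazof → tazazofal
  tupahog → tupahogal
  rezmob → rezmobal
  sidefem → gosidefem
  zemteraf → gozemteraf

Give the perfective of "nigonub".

ninigonub

"nigonub" has last vowel 'u'. The stems whose last vowel is 'u' (vifum → vivifum, karlug → kakarlug) repeat the first consonant+vowel as a prefix.
The other patterns: stems whose last vowel is 'i' delete the last vowel and add -ul; stems whose last vowel is 'o' add -al; stems whose last vowel is 'a' or 'e' add the prefix go-.
So nigonub → ninigonub.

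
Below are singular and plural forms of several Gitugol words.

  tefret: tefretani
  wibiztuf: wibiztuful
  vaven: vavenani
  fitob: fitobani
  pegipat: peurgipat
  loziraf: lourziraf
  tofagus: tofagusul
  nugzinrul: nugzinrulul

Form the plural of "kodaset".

kodasetani

pegipat and tefret both end in -t yet inflect differently (peurgipat, tefretani), so the final letter is not what conditions the rule; the last vowel is.
"kodaset" has last vowel 'e'. The stems whose last vowel is 'e' (tefret → tefretani, vaven → vavenani) add -ani.
So kodaset → kodasetani.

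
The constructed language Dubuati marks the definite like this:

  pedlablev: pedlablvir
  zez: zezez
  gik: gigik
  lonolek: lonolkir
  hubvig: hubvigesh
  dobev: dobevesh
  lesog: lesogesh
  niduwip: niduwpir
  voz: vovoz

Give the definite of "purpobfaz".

"purpobfaz" has 3 vowels. The stems with 3 vowels (lonolek → lonolkir, pedlablev → pedlablvir, niduwip → niduwpir) delete the last vowel and add -ir.
So purpobfaz → purpobfzir.

purpobfzir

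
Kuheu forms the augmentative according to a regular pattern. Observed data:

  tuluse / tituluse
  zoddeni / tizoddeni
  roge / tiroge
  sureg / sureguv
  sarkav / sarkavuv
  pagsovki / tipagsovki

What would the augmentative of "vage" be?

tivage

"vage" ends in a vowel. The stems ending in a vowel (pagsovki → tipagsovki, tuluse → tituluse, zoddeni → tizoddeni) add the prefix ti-.
The other pattern: stems ending in a consonant add -uv.
So vage → tivage.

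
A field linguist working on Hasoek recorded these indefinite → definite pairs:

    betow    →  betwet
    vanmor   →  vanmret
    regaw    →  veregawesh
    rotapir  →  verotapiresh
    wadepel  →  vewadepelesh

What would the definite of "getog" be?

betow and regaw both end in -w yet inflect differently (betwet, veregawesh), so the final letter is not what conditions the rule; the last vowel is.
"getog" has last vowel 'o'. The stems whose last vowel is 'o' (betow → betwet, vanmor → vanmret) delete the last vowel and add -et.
The other pattern: stems whose last vowel is 'a', 'e' or 'i' add ve- … -esh around the stem.
So getog → getget.

getget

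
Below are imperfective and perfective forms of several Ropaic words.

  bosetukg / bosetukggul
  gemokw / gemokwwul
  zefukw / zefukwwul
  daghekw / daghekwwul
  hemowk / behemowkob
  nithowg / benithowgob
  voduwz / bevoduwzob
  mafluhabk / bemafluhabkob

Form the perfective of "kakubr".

bekakubrob

bosetukg and nithowg both end in -g yet inflect differently (bosetukggul, benithowgob), so the final letter is not what conditions the rule; the second-to-last letter is.
"kakubr" has second-to-last letter 'b'. The one such stem in the data (mafluhabk → bemafluhabkob) adds be- … -ob around the stem, so the same rule applies.
So kakubr → bekakubrob.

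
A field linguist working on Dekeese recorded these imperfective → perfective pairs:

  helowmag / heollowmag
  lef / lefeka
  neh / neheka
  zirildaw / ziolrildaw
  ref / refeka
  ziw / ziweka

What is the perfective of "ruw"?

"ruw" has 1 vowel. The stems with 1 vowel (lef → lefeka, ziw → ziweka, ref → refeka) add -eka.
So ruw → ruweka.

ruweka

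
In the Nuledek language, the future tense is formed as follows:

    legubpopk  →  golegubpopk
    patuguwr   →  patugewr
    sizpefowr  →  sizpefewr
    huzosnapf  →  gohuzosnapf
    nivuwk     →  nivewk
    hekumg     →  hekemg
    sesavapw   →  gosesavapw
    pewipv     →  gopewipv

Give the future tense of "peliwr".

pelewr

legubpopk and nivuwk both end in -k yet inflect differently (golegubpopk, nivewk), so the final letter is not what conditions the rule; the second-to-last letter is.
"peliwr" has second-to-last letter 'w'. The stems whose second-to-last letter is 'w' (nivuwk → nivewk, patuguwr → patugewr, sizpefowr → sizpefewr) change the last vowel to 'e'.
The other pattern: stems whose second-to-last letter is 'p' add the prefix go-.
So peliwr → pelewr.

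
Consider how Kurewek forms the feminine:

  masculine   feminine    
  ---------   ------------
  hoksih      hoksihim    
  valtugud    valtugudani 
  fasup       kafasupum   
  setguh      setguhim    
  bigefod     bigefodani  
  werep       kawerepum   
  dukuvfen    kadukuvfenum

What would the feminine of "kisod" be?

kisodani

valtugud and setguh both have last vowel 'u' yet inflect differently (valtugudani, setguhim), so the last vowel is not what conditions the rule; the final letter is.
"kisod" ends in -d. The stems ending in -d (valtugud → valtugudani, bigefod → bigefodani) add -ani.
The other patterns: stems ending in -h add -im; stems ending in -n or -p add ka- … -um around the stem.
So kisod → kisodani.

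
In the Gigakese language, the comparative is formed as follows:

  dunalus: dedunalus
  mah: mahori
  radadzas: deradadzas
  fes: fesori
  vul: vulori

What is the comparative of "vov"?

dunalus and fes both end in -s yet inflect differently (dedunalus, fesori), so the final letter is not what conditions the rule; the number of vowels is.
"vov" has 1 vowel. The stems with 1 vowel (fes → fesori, mah → mahori, vul → vulori) add -ori.
The other pattern: stems with 3 vowels add the prefix de-.
So vov → vovori.

vovori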